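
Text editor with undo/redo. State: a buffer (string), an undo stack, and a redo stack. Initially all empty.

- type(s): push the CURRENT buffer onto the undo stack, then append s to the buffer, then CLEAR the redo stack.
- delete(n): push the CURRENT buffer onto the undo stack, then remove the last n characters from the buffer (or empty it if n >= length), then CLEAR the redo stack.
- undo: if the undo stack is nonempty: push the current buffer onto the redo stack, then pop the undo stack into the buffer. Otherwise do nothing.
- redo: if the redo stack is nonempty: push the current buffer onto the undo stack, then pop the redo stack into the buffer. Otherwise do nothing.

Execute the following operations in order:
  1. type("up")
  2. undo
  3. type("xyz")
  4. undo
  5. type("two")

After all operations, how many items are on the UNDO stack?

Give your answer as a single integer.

After op 1 (type): buf='up' undo_depth=1 redo_depth=0
After op 2 (undo): buf='(empty)' undo_depth=0 redo_depth=1
After op 3 (type): buf='xyz' undo_depth=1 redo_depth=0
After op 4 (undo): buf='(empty)' undo_depth=0 redo_depth=1
After op 5 (type): buf='two' undo_depth=1 redo_depth=0

Answer: 1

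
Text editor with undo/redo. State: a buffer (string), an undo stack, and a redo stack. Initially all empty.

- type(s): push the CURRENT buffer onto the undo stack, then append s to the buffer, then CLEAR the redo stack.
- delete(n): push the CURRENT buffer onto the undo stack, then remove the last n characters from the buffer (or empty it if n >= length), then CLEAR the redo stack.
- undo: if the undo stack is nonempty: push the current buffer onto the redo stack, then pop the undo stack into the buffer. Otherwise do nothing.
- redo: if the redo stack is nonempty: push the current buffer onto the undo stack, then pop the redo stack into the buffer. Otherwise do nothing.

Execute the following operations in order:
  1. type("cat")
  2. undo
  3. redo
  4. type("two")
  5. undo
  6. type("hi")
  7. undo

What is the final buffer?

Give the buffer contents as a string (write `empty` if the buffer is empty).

Answer: cat

Derivation:
After op 1 (type): buf='cat' undo_depth=1 redo_depth=0
After op 2 (undo): buf='(empty)' undo_depth=0 redo_depth=1
After op 3 (redo): buf='cat' undo_depth=1 redo_depth=0
After op 4 (type): buf='cattwo' undo_depth=2 redo_depth=0
After op 5 (undo): buf='cat' undo_depth=1 redo_depth=1
After op 6 (type): buf='cathi' undo_depth=2 redo_depth=0
After op 7 (undo): buf='cat' undo_depth=1 redo_depth=1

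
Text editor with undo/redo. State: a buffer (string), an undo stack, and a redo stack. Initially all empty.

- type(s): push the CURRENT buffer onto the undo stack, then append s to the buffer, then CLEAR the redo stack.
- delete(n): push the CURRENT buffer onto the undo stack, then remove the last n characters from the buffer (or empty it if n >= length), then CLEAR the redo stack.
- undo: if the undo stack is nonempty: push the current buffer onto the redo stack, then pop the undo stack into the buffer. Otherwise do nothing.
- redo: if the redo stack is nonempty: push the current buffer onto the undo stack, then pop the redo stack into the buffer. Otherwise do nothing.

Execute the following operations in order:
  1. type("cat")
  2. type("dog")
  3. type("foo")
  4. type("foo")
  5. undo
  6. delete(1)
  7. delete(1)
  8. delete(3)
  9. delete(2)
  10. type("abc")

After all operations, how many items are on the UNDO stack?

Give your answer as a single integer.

Answer: 8

Derivation:
After op 1 (type): buf='cat' undo_depth=1 redo_depth=0
After op 2 (type): buf='catdog' undo_depth=2 redo_depth=0
After op 3 (type): buf='catdogfoo' undo_depth=3 redo_depth=0
After op 4 (type): buf='catdogfoofoo' undo_depth=4 redo_depth=0
After op 5 (undo): buf='catdogfoo' undo_depth=3 redo_depth=1
After op 6 (delete): buf='catdogfo' undo_depth=4 redo_depth=0
After op 7 (delete): buf='catdogf' undo_depth=5 redo_depth=0
After op 8 (delete): buf='catd' undo_depth=6 redo_depth=0
After op 9 (delete): buf='ca' undo_depth=7 redo_depth=0
After op 10 (type): buf='caabc' undo_depth=8 redo_depth=0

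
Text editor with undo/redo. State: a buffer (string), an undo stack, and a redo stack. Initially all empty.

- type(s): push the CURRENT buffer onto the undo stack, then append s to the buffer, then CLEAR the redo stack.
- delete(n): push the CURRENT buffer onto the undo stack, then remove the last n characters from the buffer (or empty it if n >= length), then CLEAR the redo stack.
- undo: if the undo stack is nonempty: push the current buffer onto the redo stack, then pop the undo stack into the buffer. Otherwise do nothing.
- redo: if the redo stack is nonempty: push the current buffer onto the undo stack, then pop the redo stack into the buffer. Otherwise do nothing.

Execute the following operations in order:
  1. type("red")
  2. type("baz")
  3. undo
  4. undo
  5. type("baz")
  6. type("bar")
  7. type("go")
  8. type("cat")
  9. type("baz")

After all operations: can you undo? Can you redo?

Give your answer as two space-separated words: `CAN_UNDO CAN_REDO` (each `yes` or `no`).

After op 1 (type): buf='red' undo_depth=1 redo_depth=0
After op 2 (type): buf='redbaz' undo_depth=2 redo_depth=0
After op 3 (undo): buf='red' undo_depth=1 redo_depth=1
After op 4 (undo): buf='(empty)' undo_depth=0 redo_depth=2
After op 5 (type): buf='baz' undo_depth=1 redo_depth=0
After op 6 (type): buf='bazbar' undo_depth=2 redo_depth=0
After op 7 (type): buf='bazbargo' undo_depth=3 redo_depth=0
After op 8 (type): buf='bazbargocat' undo_depth=4 redo_depth=0
After op 9 (type): buf='bazbargocatbaz' undo_depth=5 redo_depth=0

Answer: yes no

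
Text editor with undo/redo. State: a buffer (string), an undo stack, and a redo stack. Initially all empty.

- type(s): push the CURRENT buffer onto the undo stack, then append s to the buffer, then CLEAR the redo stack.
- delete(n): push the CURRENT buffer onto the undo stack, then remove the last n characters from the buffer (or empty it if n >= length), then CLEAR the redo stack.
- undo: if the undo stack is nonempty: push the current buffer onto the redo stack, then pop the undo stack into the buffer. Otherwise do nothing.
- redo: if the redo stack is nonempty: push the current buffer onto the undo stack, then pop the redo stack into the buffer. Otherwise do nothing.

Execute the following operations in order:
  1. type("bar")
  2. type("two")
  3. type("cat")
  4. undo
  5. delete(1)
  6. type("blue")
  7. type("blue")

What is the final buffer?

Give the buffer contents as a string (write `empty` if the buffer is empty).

Answer: bartwblueblue

Derivation:
After op 1 (type): buf='bar' undo_depth=1 redo_depth=0
After op 2 (type): buf='bartwo' undo_depth=2 redo_depth=0
After op 3 (type): buf='bartwocat' undo_depth=3 redo_depth=0
After op 4 (undo): buf='bartwo' undo_depth=2 redo_depth=1
After op 5 (delete): buf='bartw' undo_depth=3 redo_depth=0
After op 6 (type): buf='bartwblue' undo_depth=4 redo_depth=0
After op 7 (type): buf='bartwblueblue' undo_depth=5 redo_depth=0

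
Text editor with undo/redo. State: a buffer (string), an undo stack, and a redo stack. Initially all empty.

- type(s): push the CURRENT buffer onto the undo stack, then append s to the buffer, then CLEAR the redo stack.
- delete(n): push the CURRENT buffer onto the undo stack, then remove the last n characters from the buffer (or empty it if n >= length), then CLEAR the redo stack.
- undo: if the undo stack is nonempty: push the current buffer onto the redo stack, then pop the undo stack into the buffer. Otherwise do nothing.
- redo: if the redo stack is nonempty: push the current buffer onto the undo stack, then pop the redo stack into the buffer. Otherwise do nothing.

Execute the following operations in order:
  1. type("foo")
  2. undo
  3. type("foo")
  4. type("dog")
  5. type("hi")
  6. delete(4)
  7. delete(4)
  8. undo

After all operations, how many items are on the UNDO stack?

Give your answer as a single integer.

Answer: 4

Derivation:
After op 1 (type): buf='foo' undo_depth=1 redo_depth=0
After op 2 (undo): buf='(empty)' undo_depth=0 redo_depth=1
After op 3 (type): buf='foo' undo_depth=1 redo_depth=0
After op 4 (type): buf='foodog' undo_depth=2 redo_depth=0
After op 5 (type): buf='foodoghi' undo_depth=3 redo_depth=0
After op 6 (delete): buf='food' undo_depth=4 redo_depth=0
After op 7 (delete): buf='(empty)' undo_depth=5 redo_depth=0
After op 8 (undo): buf='food' undo_depth=4 redo_depth=1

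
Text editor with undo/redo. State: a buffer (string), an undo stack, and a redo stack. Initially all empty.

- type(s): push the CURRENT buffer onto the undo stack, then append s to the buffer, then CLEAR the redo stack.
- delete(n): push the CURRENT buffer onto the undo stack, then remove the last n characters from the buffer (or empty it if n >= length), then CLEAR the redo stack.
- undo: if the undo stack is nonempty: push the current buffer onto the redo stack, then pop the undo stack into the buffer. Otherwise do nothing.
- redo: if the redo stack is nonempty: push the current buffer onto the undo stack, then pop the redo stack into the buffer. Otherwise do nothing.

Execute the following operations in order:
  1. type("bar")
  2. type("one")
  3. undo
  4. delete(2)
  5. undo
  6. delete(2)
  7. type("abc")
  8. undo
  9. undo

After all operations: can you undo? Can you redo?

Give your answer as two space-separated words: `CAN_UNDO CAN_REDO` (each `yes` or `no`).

Answer: yes yes

Derivation:
After op 1 (type): buf='bar' undo_depth=1 redo_depth=0
After op 2 (type): buf='barone' undo_depth=2 redo_depth=0
After op 3 (undo): buf='bar' undo_depth=1 redo_depth=1
After op 4 (delete): buf='b' undo_depth=2 redo_depth=0
After op 5 (undo): buf='bar' undo_depth=1 redo_depth=1
After op 6 (delete): buf='b' undo_depth=2 redo_depth=0
After op 7 (type): buf='babc' undo_depth=3 redo_depth=0
After op 8 (undo): buf='b' undo_depth=2 redo_depth=1
After op 9 (undo): buf='bar' undo_depth=1 redo_depth=2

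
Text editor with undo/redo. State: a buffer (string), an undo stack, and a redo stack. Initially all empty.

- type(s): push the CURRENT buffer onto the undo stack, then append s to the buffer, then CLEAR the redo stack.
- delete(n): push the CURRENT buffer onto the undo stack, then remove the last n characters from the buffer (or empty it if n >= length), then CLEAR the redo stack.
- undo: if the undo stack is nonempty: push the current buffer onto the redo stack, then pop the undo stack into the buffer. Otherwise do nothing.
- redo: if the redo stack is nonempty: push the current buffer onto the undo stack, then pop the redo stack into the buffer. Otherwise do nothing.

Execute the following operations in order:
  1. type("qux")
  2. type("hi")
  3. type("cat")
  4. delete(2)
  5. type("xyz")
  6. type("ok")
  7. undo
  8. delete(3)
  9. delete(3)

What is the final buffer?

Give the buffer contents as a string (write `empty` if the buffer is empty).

Answer: qux

Derivation:
After op 1 (type): buf='qux' undo_depth=1 redo_depth=0
After op 2 (type): buf='quxhi' undo_depth=2 redo_depth=0
After op 3 (type): buf='quxhicat' undo_depth=3 redo_depth=0
After op 4 (delete): buf='quxhic' undo_depth=4 redo_depth=0
After op 5 (type): buf='quxhicxyz' undo_depth=5 redo_depth=0
After op 6 (type): buf='quxhicxyzok' undo_depth=6 redo_depth=0
After op 7 (undo): buf='quxhicxyz' undo_depth=5 redo_depth=1
After op 8 (delete): buf='quxhic' undo_depth=6 redo_depth=0
After op 9 (delete): buf='qux' undo_depth=7 redo_depth=0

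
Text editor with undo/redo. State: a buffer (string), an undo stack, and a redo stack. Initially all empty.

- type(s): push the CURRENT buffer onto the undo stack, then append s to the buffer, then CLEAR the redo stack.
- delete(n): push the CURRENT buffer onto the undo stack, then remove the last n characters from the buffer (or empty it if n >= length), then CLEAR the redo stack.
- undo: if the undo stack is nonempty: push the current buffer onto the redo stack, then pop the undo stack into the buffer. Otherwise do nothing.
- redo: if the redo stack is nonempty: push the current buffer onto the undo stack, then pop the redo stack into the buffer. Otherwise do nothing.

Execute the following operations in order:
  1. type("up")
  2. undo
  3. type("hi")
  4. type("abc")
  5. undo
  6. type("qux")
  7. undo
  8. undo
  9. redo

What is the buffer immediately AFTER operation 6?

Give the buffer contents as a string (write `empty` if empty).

After op 1 (type): buf='up' undo_depth=1 redo_depth=0
After op 2 (undo): buf='(empty)' undo_depth=0 redo_depth=1
After op 3 (type): buf='hi' undo_depth=1 redo_depth=0
After op 4 (type): buf='hiabc' undo_depth=2 redo_depth=0
After op 5 (undo): buf='hi' undo_depth=1 redo_depth=1
After op 6 (type): buf='hiqux' undo_depth=2 redo_depth=0

Answer: hiqux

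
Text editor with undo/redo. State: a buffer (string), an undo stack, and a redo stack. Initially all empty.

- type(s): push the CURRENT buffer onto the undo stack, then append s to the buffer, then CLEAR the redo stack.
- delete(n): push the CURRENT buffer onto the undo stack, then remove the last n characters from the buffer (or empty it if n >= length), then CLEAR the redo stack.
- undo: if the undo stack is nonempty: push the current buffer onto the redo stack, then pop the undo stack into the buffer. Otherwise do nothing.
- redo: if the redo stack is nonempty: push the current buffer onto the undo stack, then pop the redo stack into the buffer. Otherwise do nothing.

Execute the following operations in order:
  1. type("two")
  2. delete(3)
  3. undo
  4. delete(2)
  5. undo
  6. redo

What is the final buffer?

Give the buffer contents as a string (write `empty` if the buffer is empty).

After op 1 (type): buf='two' undo_depth=1 redo_depth=0
After op 2 (delete): buf='(empty)' undo_depth=2 redo_depth=0
After op 3 (undo): buf='two' undo_depth=1 redo_depth=1
After op 4 (delete): buf='t' undo_depth=2 redo_depth=0
After op 5 (undo): buf='two' undo_depth=1 redo_depth=1
After op 6 (redo): buf='t' undo_depth=2 redo_depth=0

Answer: t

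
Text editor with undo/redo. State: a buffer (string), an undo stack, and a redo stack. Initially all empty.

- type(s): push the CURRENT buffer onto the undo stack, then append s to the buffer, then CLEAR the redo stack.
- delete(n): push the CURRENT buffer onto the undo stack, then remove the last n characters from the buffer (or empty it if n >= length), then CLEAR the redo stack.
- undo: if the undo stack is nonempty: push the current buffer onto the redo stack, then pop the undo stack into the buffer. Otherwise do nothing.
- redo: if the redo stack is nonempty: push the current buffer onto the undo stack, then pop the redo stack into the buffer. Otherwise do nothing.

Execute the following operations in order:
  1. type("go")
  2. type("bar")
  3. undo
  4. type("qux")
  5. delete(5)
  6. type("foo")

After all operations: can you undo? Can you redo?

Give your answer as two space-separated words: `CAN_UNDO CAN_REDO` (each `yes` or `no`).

Answer: yes no

Derivation:
After op 1 (type): buf='go' undo_depth=1 redo_depth=0
After op 2 (type): buf='gobar' undo_depth=2 redo_depth=0
After op 3 (undo): buf='go' undo_depth=1 redo_depth=1
After op 4 (type): buf='goqux' undo_depth=2 redo_depth=0
After op 5 (delete): buf='(empty)' undo_depth=3 redo_depth=0
After op 6 (type): buf='foo' undo_depth=4 redo_depth=0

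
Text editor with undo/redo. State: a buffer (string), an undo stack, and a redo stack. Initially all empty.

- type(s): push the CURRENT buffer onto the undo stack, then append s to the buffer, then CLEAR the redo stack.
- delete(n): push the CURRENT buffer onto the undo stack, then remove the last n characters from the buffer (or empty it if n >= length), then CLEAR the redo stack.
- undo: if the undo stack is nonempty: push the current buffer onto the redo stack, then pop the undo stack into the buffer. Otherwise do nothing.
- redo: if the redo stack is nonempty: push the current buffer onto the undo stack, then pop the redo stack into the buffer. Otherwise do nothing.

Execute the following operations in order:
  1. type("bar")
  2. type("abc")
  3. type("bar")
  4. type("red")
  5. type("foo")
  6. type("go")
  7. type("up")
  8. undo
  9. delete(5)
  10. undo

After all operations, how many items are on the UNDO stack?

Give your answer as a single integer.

After op 1 (type): buf='bar' undo_depth=1 redo_depth=0
After op 2 (type): buf='barabc' undo_depth=2 redo_depth=0
After op 3 (type): buf='barabcbar' undo_depth=3 redo_depth=0
After op 4 (type): buf='barabcbarred' undo_depth=4 redo_depth=0
After op 5 (type): buf='barabcbarredfoo' undo_depth=5 redo_depth=0
After op 6 (type): buf='barabcbarredfoogo' undo_depth=6 redo_depth=0
After op 7 (type): buf='barabcbarredfoogoup' undo_depth=7 redo_depth=0
After op 8 (undo): buf='barabcbarredfoogo' undo_depth=6 redo_depth=1
After op 9 (delete): buf='barabcbarred' undo_depth=7 redo_depth=0
After op 10 (undo): buf='barabcbarredfoogo' undo_depth=6 redo_depth=1

Answer: 6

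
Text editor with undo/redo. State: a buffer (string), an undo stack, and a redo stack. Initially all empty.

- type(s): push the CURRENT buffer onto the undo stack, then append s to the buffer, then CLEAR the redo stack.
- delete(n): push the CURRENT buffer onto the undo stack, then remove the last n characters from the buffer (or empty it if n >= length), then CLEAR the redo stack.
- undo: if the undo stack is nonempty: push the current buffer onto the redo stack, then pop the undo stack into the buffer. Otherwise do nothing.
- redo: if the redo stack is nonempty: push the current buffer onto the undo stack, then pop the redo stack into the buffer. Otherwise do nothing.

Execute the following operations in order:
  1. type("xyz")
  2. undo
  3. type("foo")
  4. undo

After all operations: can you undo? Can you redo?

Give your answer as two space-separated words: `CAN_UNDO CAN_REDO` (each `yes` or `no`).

Answer: no yes

Derivation:
After op 1 (type): buf='xyz' undo_depth=1 redo_depth=0
After op 2 (undo): buf='(empty)' undo_depth=0 redo_depth=1
After op 3 (type): buf='foo' undo_depth=1 redo_depth=0
After op 4 (undo): buf='(empty)' undo_depth=0 redo_depth=1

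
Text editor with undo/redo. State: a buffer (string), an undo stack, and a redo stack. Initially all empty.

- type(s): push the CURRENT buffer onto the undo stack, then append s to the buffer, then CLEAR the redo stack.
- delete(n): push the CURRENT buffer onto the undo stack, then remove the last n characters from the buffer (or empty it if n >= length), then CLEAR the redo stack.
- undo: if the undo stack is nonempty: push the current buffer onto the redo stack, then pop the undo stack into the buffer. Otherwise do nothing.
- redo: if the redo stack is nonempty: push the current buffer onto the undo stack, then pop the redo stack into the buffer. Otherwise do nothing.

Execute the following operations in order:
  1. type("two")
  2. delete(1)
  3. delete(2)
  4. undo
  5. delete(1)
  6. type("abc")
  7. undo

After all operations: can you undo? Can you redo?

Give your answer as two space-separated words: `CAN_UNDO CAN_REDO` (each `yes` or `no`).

Answer: yes yes

Derivation:
After op 1 (type): buf='two' undo_depth=1 redo_depth=0
After op 2 (delete): buf='tw' undo_depth=2 redo_depth=0
After op 3 (delete): buf='(empty)' undo_depth=3 redo_depth=0
After op 4 (undo): buf='tw' undo_depth=2 redo_depth=1
After op 5 (delete): buf='t' undo_depth=3 redo_depth=0
After op 6 (type): buf='tabc' undo_depth=4 redo_depth=0
After op 7 (undo): buf='t' undo_depth=3 redo_depth=1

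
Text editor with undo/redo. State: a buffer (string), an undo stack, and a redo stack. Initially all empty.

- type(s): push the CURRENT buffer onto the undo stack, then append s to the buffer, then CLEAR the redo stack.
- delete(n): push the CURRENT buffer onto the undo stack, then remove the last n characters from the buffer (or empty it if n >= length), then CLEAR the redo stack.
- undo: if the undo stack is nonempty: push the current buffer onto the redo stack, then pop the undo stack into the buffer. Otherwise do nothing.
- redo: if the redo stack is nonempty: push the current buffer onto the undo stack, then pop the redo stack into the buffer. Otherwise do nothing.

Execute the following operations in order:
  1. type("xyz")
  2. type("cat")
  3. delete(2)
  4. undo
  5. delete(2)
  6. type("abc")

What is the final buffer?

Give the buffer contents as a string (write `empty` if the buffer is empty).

Answer: xyzcabc

Derivation:
After op 1 (type): buf='xyz' undo_depth=1 redo_depth=0
After op 2 (type): buf='xyzcat' undo_depth=2 redo_depth=0
After op 3 (delete): buf='xyzc' undo_depth=3 redo_depth=0
After op 4 (undo): buf='xyzcat' undo_depth=2 redo_depth=1
After op 5 (delete): buf='xyzc' undo_depth=3 redo_depth=0
After op 6 (type): buf='xyzcabc' undo_depth=4 redo_depth=0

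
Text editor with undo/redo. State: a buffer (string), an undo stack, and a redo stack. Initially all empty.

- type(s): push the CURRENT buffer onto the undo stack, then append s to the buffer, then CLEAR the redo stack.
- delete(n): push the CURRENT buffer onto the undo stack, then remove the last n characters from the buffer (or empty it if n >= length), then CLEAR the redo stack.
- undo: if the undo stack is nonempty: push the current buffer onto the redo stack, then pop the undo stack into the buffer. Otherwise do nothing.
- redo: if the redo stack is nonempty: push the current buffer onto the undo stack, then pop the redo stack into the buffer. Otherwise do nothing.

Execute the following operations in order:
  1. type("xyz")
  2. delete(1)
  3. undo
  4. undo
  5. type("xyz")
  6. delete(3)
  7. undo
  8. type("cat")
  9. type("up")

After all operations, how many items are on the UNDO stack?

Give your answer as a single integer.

After op 1 (type): buf='xyz' undo_depth=1 redo_depth=0
After op 2 (delete): buf='xy' undo_depth=2 redo_depth=0
After op 3 (undo): buf='xyz' undo_depth=1 redo_depth=1
After op 4 (undo): buf='(empty)' undo_depth=0 redo_depth=2
After op 5 (type): buf='xyz' undo_depth=1 redo_depth=0
After op 6 (delete): buf='(empty)' undo_depth=2 redo_depth=0
After op 7 (undo): buf='xyz' undo_depth=1 redo_depth=1
After op 8 (type): buf='xyzcat' undo_depth=2 redo_depth=0
After op 9 (type): buf='xyzcatup' undo_depth=3 redo_depth=0

Answer: 3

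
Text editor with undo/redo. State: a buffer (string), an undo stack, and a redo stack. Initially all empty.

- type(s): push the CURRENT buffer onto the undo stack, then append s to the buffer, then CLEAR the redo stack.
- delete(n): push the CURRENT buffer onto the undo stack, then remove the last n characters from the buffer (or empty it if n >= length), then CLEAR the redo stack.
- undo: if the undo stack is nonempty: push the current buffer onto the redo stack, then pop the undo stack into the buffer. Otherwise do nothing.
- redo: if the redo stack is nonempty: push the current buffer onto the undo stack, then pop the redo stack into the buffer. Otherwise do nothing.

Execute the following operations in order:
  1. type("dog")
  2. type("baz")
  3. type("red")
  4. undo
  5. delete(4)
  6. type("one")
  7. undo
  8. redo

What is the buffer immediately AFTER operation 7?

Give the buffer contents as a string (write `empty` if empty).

After op 1 (type): buf='dog' undo_depth=1 redo_depth=0
After op 2 (type): buf='dogbaz' undo_depth=2 redo_depth=0
After op 3 (type): buf='dogbazred' undo_depth=3 redo_depth=0
After op 4 (undo): buf='dogbaz' undo_depth=2 redo_depth=1
After op 5 (delete): buf='do' undo_depth=3 redo_depth=0
After op 6 (type): buf='doone' undo_depth=4 redo_depth=0
After op 7 (undo): buf='do' undo_depth=3 redo_depth=1

Answer: do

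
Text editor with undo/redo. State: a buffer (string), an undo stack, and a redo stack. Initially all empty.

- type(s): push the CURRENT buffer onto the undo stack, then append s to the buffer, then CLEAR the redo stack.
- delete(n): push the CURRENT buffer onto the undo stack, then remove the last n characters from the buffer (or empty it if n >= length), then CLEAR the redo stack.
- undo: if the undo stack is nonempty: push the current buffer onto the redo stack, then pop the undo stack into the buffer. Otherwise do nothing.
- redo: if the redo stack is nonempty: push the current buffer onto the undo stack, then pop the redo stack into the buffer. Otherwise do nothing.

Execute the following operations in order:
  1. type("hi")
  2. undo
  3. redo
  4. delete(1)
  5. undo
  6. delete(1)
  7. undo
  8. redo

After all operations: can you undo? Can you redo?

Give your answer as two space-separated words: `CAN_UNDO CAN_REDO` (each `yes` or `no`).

Answer: yes no

Derivation:
After op 1 (type): buf='hi' undo_depth=1 redo_depth=0
After op 2 (undo): buf='(empty)' undo_depth=0 redo_depth=1
After op 3 (redo): buf='hi' undo_depth=1 redo_depth=0
After op 4 (delete): buf='h' undo_depth=2 redo_depth=0
After op 5 (undo): buf='hi' undo_depth=1 redo_depth=1
After op 6 (delete): buf='h' undo_depth=2 redo_depth=0
After op 7 (undo): buf='hi' undo_depth=1 redo_depth=1
After op 8 (redo): buf='h' undo_depth=2 redo_depth=0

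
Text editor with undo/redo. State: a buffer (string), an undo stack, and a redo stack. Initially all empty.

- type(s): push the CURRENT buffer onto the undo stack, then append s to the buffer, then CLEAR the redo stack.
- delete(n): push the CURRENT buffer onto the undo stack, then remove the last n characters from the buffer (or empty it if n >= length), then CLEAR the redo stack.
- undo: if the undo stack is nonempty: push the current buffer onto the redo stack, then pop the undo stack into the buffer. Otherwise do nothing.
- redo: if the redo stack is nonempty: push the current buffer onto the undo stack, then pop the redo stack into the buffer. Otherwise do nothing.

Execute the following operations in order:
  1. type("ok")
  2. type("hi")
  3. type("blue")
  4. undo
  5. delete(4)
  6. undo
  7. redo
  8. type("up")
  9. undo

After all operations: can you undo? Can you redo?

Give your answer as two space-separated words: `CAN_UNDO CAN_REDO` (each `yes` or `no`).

Answer: yes yes

Derivation:
After op 1 (type): buf='ok' undo_depth=1 redo_depth=0
After op 2 (type): buf='okhi' undo_depth=2 redo_depth=0
After op 3 (type): buf='okhiblue' undo_depth=3 redo_depth=0
After op 4 (undo): buf='okhi' undo_depth=2 redo_depth=1
After op 5 (delete): buf='(empty)' undo_depth=3 redo_depth=0
After op 6 (undo): buf='okhi' undo_depth=2 redo_depth=1
After op 7 (redo): buf='(empty)' undo_depth=3 redo_depth=0
After op 8 (type): buf='up' undo_depth=4 redo_depth=0
After op 9 (undo): buf='(empty)' undo_depth=3 redo_depth=1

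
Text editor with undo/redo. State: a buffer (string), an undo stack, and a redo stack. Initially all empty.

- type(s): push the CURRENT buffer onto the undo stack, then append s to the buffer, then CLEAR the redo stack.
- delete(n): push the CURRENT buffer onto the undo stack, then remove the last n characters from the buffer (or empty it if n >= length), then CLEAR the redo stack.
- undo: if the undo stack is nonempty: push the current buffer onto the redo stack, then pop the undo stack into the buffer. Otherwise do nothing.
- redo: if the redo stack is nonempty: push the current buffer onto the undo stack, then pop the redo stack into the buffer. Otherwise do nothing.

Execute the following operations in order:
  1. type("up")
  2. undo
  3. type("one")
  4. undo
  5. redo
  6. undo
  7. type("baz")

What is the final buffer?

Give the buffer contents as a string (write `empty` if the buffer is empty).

Answer: baz

Derivation:
After op 1 (type): buf='up' undo_depth=1 redo_depth=0
After op 2 (undo): buf='(empty)' undo_depth=0 redo_depth=1
After op 3 (type): buf='one' undo_depth=1 redo_depth=0
After op 4 (undo): buf='(empty)' undo_depth=0 redo_depth=1
After op 5 (redo): buf='one' undo_depth=1 redo_depth=0
After op 6 (undo): buf='(empty)' undo_depth=0 redo_depth=1
After op 7 (type): buf='baz' undo_depth=1 redo_depth=0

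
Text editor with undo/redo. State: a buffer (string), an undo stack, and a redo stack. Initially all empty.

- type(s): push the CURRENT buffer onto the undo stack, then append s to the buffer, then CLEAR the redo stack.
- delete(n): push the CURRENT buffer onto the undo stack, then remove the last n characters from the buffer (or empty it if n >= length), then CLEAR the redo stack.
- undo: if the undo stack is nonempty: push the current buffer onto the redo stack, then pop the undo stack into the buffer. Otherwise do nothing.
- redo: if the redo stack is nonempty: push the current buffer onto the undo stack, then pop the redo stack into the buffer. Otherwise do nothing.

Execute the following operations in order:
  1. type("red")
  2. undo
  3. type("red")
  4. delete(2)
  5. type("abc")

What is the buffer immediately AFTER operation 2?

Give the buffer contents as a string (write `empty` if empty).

After op 1 (type): buf='red' undo_depth=1 redo_depth=0
After op 2 (undo): buf='(empty)' undo_depth=0 redo_depth=1

Answer: empty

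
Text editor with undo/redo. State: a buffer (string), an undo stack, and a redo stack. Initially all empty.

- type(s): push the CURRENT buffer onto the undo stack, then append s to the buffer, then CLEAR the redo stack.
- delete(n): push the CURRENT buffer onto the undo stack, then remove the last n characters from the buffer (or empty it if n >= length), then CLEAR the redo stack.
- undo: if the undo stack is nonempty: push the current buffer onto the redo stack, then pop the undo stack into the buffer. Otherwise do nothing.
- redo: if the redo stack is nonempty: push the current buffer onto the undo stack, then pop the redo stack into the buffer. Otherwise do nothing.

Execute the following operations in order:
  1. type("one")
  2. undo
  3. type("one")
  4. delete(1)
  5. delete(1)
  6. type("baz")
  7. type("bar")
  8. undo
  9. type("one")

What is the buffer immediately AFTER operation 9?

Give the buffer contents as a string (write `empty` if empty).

After op 1 (type): buf='one' undo_depth=1 redo_depth=0
After op 2 (undo): buf='(empty)' undo_depth=0 redo_depth=1
After op 3 (type): buf='one' undo_depth=1 redo_depth=0
After op 4 (delete): buf='on' undo_depth=2 redo_depth=0
After op 5 (delete): buf='o' undo_depth=3 redo_depth=0
After op 6 (type): buf='obaz' undo_depth=4 redo_depth=0
After op 7 (type): buf='obazbar' undo_depth=5 redo_depth=0
After op 8 (undo): buf='obaz' undo_depth=4 redo_depth=1
After op 9 (type): buf='obazone' undo_depth=5 redo_depth=0

Answer: obazone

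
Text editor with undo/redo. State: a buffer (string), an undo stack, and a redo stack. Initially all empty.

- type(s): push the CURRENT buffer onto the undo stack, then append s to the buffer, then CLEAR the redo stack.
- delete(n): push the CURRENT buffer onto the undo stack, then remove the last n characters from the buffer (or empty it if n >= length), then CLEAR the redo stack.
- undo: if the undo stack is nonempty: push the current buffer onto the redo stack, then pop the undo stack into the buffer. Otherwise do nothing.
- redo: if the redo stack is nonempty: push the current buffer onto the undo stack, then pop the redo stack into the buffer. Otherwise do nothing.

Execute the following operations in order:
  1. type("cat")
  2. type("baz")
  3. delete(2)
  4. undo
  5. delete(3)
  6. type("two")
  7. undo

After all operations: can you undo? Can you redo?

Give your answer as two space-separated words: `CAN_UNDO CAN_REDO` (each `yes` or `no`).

Answer: yes yes

Derivation:
After op 1 (type): buf='cat' undo_depth=1 redo_depth=0
After op 2 (type): buf='catbaz' undo_depth=2 redo_depth=0
After op 3 (delete): buf='catb' undo_depth=3 redo_depth=0
After op 4 (undo): buf='catbaz' undo_depth=2 redo_depth=1
After op 5 (delete): buf='cat' undo_depth=3 redo_depth=0
After op 6 (type): buf='cattwo' undo_depth=4 redo_depth=0
After op 7 (undo): buf='cat' undo_depth=3 redo_depth=1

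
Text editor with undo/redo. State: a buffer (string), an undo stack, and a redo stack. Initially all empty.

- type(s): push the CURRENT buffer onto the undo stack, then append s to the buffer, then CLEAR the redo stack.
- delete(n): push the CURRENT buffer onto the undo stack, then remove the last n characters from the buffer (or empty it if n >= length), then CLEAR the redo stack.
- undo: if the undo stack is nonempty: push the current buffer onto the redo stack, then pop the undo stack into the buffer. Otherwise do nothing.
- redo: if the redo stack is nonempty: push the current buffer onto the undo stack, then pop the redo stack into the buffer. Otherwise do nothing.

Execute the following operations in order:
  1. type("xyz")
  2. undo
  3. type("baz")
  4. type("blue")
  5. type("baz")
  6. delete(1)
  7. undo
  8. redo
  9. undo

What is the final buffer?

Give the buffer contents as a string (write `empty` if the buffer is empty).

Answer: bazbluebaz

Derivation:
After op 1 (type): buf='xyz' undo_depth=1 redo_depth=0
After op 2 (undo): buf='(empty)' undo_depth=0 redo_depth=1
After op 3 (type): buf='baz' undo_depth=1 redo_depth=0
After op 4 (type): buf='bazblue' undo_depth=2 redo_depth=0
After op 5 (type): buf='bazbluebaz' undo_depth=3 redo_depth=0
After op 6 (delete): buf='bazblueba' undo_depth=4 redo_depth=0
After op 7 (undo): buf='bazbluebaz' undo_depth=3 redo_depth=1
After op 8 (redo): buf='bazblueba' undo_depth=4 redo_depth=0
After op 9 (undo): buf='bazbluebaz' undo_depth=3 redo_depth=1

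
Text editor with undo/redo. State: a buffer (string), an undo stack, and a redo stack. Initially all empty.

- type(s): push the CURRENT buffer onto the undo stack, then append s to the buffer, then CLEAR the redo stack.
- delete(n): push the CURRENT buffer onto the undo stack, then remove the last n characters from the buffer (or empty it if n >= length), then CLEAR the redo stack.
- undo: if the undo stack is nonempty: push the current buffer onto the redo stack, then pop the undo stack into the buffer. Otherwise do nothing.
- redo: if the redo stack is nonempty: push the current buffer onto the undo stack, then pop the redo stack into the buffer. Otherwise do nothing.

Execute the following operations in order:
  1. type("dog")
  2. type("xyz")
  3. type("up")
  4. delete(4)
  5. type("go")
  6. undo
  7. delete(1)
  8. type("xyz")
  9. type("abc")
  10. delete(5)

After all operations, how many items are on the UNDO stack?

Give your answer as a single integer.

Answer: 8

Derivation:
After op 1 (type): buf='dog' undo_depth=1 redo_depth=0
After op 2 (type): buf='dogxyz' undo_depth=2 redo_depth=0
After op 3 (type): buf='dogxyzup' undo_depth=3 redo_depth=0
After op 4 (delete): buf='dogx' undo_depth=4 redo_depth=0
After op 5 (type): buf='dogxgo' undo_depth=5 redo_depth=0
After op 6 (undo): buf='dogx' undo_depth=4 redo_depth=1
After op 7 (delete): buf='dog' undo_depth=5 redo_depth=0
After op 8 (type): buf='dogxyz' undo_depth=6 redo_depth=0
After op 9 (type): buf='dogxyzabc' undo_depth=7 redo_depth=0
After op 10 (delete): buf='dogx' undo_depth=8 redo_depth=0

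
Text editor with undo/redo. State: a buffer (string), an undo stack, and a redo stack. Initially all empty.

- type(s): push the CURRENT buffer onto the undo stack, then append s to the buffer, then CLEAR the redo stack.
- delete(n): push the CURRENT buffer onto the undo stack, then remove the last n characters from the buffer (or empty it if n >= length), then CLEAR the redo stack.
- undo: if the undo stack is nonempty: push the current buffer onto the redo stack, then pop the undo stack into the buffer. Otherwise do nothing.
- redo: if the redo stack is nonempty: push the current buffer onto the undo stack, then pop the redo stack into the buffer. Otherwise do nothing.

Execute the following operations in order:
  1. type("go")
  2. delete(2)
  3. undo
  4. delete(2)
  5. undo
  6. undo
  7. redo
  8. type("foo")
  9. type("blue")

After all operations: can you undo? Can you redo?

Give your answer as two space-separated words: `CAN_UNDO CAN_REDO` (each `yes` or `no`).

After op 1 (type): buf='go' undo_depth=1 redo_depth=0
After op 2 (delete): buf='(empty)' undo_depth=2 redo_depth=0
After op 3 (undo): buf='go' undo_depth=1 redo_depth=1
After op 4 (delete): buf='(empty)' undo_depth=2 redo_depth=0
After op 5 (undo): buf='go' undo_depth=1 redo_depth=1
After op 6 (undo): buf='(empty)' undo_depth=0 redo_depth=2
After op 7 (redo): buf='go' undo_depth=1 redo_depth=1
After op 8 (type): buf='gofoo' undo_depth=2 redo_depth=0
After op 9 (type): buf='gofooblue' undo_depth=3 redo_depth=0

Answer: yes no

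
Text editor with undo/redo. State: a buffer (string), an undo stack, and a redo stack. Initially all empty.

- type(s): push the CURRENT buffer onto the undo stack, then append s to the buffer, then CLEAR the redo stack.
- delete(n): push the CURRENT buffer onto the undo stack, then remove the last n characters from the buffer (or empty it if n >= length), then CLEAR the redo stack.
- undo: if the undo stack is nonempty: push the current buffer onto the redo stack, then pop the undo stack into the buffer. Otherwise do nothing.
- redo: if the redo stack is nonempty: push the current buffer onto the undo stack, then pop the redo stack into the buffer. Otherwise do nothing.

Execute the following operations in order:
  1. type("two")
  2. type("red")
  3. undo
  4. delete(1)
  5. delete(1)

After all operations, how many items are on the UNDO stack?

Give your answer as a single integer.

Answer: 3

Derivation:
After op 1 (type): buf='two' undo_depth=1 redo_depth=0
After op 2 (type): buf='twored' undo_depth=2 redo_depth=0
After op 3 (undo): buf='two' undo_depth=1 redo_depth=1
After op 4 (delete): buf='tw' undo_depth=2 redo_depth=0
After op 5 (delete): buf='t' undo_depth=3 redo_depth=0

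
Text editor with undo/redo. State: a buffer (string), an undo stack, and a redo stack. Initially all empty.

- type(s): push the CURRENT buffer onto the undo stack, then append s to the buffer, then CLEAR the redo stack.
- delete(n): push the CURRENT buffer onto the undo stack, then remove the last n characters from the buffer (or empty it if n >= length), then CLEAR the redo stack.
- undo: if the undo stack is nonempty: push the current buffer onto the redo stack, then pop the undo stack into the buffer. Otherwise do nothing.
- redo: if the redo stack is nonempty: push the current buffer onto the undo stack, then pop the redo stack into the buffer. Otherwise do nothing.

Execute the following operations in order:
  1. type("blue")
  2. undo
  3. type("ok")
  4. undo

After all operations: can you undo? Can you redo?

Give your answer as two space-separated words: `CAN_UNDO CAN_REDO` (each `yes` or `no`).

After op 1 (type): buf='blue' undo_depth=1 redo_depth=0
After op 2 (undo): buf='(empty)' undo_depth=0 redo_depth=1
After op 3 (type): buf='ok' undo_depth=1 redo_depth=0
After op 4 (undo): buf='(empty)' undo_depth=0 redo_depth=1

Answer: no yes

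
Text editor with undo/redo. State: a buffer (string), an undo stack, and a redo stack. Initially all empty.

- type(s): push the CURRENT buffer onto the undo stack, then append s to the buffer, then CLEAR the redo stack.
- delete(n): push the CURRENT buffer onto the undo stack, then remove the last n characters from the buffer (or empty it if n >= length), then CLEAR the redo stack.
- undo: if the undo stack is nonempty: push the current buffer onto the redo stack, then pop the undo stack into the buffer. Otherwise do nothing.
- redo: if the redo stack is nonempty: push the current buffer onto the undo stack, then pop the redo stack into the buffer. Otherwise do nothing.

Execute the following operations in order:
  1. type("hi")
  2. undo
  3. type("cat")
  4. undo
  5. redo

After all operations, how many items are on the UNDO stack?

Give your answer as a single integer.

After op 1 (type): buf='hi' undo_depth=1 redo_depth=0
After op 2 (undo): buf='(empty)' undo_depth=0 redo_depth=1
After op 3 (type): buf='cat' undo_depth=1 redo_depth=0
After op 4 (undo): buf='(empty)' undo_depth=0 redo_depth=1
After op 5 (redo): buf='cat' undo_depth=1 redo_depth=0

Answer: 1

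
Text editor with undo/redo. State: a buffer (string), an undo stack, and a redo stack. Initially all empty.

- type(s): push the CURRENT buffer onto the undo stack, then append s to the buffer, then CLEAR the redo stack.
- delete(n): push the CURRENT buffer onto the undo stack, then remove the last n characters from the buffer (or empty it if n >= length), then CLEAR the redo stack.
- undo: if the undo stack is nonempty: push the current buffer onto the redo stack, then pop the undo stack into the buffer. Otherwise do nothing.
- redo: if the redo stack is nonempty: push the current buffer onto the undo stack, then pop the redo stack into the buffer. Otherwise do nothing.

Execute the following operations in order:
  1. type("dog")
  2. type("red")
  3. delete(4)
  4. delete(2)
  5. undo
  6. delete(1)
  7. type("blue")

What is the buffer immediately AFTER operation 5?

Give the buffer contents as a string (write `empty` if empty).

After op 1 (type): buf='dog' undo_depth=1 redo_depth=0
After op 2 (type): buf='dogred' undo_depth=2 redo_depth=0
After op 3 (delete): buf='do' undo_depth=3 redo_depth=0
After op 4 (delete): buf='(empty)' undo_depth=4 redo_depth=0
After op 5 (undo): buf='do' undo_depth=3 redo_depth=1

Answer: do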